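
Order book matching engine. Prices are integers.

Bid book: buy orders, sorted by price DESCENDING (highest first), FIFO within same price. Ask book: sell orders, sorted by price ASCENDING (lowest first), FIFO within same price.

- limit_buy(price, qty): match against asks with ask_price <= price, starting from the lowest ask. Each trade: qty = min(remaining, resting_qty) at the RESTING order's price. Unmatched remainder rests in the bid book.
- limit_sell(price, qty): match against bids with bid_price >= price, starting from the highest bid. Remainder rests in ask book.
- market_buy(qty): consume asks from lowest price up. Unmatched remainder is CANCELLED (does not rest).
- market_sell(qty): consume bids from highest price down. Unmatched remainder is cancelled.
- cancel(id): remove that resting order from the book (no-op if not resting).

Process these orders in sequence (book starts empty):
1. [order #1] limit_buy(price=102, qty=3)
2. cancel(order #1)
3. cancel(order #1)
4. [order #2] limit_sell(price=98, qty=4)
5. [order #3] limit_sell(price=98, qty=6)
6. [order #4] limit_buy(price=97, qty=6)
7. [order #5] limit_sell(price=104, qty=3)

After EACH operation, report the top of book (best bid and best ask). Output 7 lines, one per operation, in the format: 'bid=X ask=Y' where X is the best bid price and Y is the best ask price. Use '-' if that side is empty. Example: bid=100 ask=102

After op 1 [order #1] limit_buy(price=102, qty=3): fills=none; bids=[#1:3@102] asks=[-]
After op 2 cancel(order #1): fills=none; bids=[-] asks=[-]
After op 3 cancel(order #1): fills=none; bids=[-] asks=[-]
After op 4 [order #2] limit_sell(price=98, qty=4): fills=none; bids=[-] asks=[#2:4@98]
After op 5 [order #3] limit_sell(price=98, qty=6): fills=none; bids=[-] asks=[#2:4@98 #3:6@98]
After op 6 [order #4] limit_buy(price=97, qty=6): fills=none; bids=[#4:6@97] asks=[#2:4@98 #3:6@98]
After op 7 [order #5] limit_sell(price=104, qty=3): fills=none; bids=[#4:6@97] asks=[#2:4@98 #3:6@98 #5:3@104]

Answer: bid=102 ask=-
bid=- ask=-
bid=- ask=-
bid=- ask=98
bid=- ask=98
bid=97 ask=98
bid=97 ask=98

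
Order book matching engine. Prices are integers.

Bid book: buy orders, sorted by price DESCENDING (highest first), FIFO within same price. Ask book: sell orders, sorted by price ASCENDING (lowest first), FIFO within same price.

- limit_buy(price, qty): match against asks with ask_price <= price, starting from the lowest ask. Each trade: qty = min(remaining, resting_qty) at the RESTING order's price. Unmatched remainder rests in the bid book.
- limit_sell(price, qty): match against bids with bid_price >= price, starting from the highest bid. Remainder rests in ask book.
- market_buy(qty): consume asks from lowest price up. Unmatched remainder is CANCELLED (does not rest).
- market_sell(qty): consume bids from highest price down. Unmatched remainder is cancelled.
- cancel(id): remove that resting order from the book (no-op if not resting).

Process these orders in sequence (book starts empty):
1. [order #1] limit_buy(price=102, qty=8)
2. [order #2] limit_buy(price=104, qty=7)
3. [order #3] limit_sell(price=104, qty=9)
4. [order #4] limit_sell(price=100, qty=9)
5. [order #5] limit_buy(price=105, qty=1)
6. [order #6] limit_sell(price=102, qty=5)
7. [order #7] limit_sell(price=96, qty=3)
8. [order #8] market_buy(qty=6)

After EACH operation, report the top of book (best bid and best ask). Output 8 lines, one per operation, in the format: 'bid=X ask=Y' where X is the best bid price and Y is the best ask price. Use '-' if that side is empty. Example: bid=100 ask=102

After op 1 [order #1] limit_buy(price=102, qty=8): fills=none; bids=[#1:8@102] asks=[-]
After op 2 [order #2] limit_buy(price=104, qty=7): fills=none; bids=[#2:7@104 #1:8@102] asks=[-]
After op 3 [order #3] limit_sell(price=104, qty=9): fills=#2x#3:7@104; bids=[#1:8@102] asks=[#3:2@104]
After op 4 [order #4] limit_sell(price=100, qty=9): fills=#1x#4:8@102; bids=[-] asks=[#4:1@100 #3:2@104]
After op 5 [order #5] limit_buy(price=105, qty=1): fills=#5x#4:1@100; bids=[-] asks=[#3:2@104]
After op 6 [order #6] limit_sell(price=102, qty=5): fills=none; bids=[-] asks=[#6:5@102 #3:2@104]
After op 7 [order #7] limit_sell(price=96, qty=3): fills=none; bids=[-] asks=[#7:3@96 #6:5@102 #3:2@104]
After op 8 [order #8] market_buy(qty=6): fills=#8x#7:3@96 #8x#6:3@102; bids=[-] asks=[#6:2@102 #3:2@104]

Answer: bid=102 ask=-
bid=104 ask=-
bid=102 ask=104
bid=- ask=100
bid=- ask=104
bid=- ask=102
bid=- ask=96
bid=- ask=102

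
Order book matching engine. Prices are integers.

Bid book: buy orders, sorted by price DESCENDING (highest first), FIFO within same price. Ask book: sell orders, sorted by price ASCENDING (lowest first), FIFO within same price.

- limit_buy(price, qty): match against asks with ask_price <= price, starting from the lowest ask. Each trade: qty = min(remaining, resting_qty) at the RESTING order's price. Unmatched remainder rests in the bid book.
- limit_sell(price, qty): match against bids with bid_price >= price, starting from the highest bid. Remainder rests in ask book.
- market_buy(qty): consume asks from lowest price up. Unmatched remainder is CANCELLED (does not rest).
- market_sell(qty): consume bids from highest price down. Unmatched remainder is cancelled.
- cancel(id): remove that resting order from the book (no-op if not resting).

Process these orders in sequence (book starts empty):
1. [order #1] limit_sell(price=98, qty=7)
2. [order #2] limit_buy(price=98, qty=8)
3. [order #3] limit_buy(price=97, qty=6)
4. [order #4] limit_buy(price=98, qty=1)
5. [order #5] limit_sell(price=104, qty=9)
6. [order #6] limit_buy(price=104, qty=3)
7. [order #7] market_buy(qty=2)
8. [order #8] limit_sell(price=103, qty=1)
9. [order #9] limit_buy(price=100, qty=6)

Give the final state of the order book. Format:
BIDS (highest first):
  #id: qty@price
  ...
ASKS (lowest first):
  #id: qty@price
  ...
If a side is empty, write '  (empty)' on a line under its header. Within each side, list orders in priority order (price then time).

Answer: BIDS (highest first):
  #9: 6@100
  #2: 1@98
  #4: 1@98
  #3: 6@97
ASKS (lowest first):
  #8: 1@103
  #5: 4@104

Derivation:
After op 1 [order #1] limit_sell(price=98, qty=7): fills=none; bids=[-] asks=[#1:7@98]
After op 2 [order #2] limit_buy(price=98, qty=8): fills=#2x#1:7@98; bids=[#2:1@98] asks=[-]
After op 3 [order #3] limit_buy(price=97, qty=6): fills=none; bids=[#2:1@98 #3:6@97] asks=[-]
After op 4 [order #4] limit_buy(price=98, qty=1): fills=none; bids=[#2:1@98 #4:1@98 #3:6@97] asks=[-]
After op 5 [order #5] limit_sell(price=104, qty=9): fills=none; bids=[#2:1@98 #4:1@98 #3:6@97] asks=[#5:9@104]
After op 6 [order #6] limit_buy(price=104, qty=3): fills=#6x#5:3@104; bids=[#2:1@98 #4:1@98 #3:6@97] asks=[#5:6@104]
After op 7 [order #7] market_buy(qty=2): fills=#7x#5:2@104; bids=[#2:1@98 #4:1@98 #3:6@97] asks=[#5:4@104]
After op 8 [order #8] limit_sell(price=103, qty=1): fills=none; bids=[#2:1@98 #4:1@98 #3:6@97] asks=[#8:1@103 #5:4@104]
After op 9 [order #9] limit_buy(price=100, qty=6): fills=none; bids=[#9:6@100 #2:1@98 #4:1@98 #3:6@97] asks=[#8:1@103 #5:4@104]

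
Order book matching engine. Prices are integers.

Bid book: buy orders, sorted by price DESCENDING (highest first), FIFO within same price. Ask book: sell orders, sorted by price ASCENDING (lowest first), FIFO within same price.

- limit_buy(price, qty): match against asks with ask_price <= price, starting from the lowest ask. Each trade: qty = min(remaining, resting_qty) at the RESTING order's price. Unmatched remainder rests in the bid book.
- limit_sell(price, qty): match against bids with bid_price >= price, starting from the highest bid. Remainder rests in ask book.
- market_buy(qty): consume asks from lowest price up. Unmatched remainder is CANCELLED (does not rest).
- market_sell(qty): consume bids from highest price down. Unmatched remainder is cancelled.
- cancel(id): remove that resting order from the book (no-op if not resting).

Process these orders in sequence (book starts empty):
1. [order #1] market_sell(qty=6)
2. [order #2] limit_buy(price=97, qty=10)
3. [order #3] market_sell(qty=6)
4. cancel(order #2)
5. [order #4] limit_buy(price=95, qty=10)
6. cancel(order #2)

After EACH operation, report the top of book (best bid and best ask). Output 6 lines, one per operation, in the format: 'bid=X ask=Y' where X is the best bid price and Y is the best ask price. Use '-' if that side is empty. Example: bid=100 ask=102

After op 1 [order #1] market_sell(qty=6): fills=none; bids=[-] asks=[-]
After op 2 [order #2] limit_buy(price=97, qty=10): fills=none; bids=[#2:10@97] asks=[-]
After op 3 [order #3] market_sell(qty=6): fills=#2x#3:6@97; bids=[#2:4@97] asks=[-]
After op 4 cancel(order #2): fills=none; bids=[-] asks=[-]
After op 5 [order #4] limit_buy(price=95, qty=10): fills=none; bids=[#4:10@95] asks=[-]
After op 6 cancel(order #2): fills=none; bids=[#4:10@95] asks=[-]

Answer: bid=- ask=-
bid=97 ask=-
bid=97 ask=-
bid=- ask=-
bid=95 ask=-
bid=95 ask=-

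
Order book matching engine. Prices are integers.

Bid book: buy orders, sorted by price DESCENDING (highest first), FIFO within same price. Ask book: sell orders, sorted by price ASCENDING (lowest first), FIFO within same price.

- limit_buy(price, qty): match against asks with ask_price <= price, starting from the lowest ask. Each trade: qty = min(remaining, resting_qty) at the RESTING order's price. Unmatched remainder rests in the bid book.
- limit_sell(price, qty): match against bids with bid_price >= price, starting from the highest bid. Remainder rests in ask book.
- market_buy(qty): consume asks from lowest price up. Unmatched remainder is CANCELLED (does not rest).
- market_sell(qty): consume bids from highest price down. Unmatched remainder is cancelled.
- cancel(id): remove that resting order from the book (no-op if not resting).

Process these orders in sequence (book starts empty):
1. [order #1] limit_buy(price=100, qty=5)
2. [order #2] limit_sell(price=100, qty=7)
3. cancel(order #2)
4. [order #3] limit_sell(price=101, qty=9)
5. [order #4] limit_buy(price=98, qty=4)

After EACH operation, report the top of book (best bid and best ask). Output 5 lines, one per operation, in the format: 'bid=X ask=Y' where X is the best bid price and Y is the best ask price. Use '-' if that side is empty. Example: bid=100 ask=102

After op 1 [order #1] limit_buy(price=100, qty=5): fills=none; bids=[#1:5@100] asks=[-]
After op 2 [order #2] limit_sell(price=100, qty=7): fills=#1x#2:5@100; bids=[-] asks=[#2:2@100]
After op 3 cancel(order #2): fills=none; bids=[-] asks=[-]
After op 4 [order #3] limit_sell(price=101, qty=9): fills=none; bids=[-] asks=[#3:9@101]
After op 5 [order #4] limit_buy(price=98, qty=4): fills=none; bids=[#4:4@98] asks=[#3:9@101]

Answer: bid=100 ask=-
bid=- ask=100
bid=- ask=-
bid=- ask=101
bid=98 ask=101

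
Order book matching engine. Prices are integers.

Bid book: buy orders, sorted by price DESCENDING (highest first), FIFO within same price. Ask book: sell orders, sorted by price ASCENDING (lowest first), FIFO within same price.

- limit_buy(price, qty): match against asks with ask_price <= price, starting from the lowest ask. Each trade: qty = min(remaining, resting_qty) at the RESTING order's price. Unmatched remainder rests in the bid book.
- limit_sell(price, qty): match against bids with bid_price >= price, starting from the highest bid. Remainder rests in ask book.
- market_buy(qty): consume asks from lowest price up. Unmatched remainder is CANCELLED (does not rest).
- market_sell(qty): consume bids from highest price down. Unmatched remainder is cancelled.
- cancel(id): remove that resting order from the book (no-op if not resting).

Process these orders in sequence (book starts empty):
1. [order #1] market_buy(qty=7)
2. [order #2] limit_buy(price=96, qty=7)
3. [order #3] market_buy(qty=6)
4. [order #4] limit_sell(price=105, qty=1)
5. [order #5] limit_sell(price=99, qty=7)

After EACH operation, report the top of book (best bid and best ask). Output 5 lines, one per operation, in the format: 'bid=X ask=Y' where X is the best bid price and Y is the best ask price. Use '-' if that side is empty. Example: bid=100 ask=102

Answer: bid=- ask=-
bid=96 ask=-
bid=96 ask=-
bid=96 ask=105
bid=96 ask=99

Derivation:
After op 1 [order #1] market_buy(qty=7): fills=none; bids=[-] asks=[-]
After op 2 [order #2] limit_buy(price=96, qty=7): fills=none; bids=[#2:7@96] asks=[-]
After op 3 [order #3] market_buy(qty=6): fills=none; bids=[#2:7@96] asks=[-]
After op 4 [order #4] limit_sell(price=105, qty=1): fills=none; bids=[#2:7@96] asks=[#4:1@105]
After op 5 [order #5] limit_sell(price=99, qty=7): fills=none; bids=[#2:7@96] asks=[#5:7@99 #4:1@105]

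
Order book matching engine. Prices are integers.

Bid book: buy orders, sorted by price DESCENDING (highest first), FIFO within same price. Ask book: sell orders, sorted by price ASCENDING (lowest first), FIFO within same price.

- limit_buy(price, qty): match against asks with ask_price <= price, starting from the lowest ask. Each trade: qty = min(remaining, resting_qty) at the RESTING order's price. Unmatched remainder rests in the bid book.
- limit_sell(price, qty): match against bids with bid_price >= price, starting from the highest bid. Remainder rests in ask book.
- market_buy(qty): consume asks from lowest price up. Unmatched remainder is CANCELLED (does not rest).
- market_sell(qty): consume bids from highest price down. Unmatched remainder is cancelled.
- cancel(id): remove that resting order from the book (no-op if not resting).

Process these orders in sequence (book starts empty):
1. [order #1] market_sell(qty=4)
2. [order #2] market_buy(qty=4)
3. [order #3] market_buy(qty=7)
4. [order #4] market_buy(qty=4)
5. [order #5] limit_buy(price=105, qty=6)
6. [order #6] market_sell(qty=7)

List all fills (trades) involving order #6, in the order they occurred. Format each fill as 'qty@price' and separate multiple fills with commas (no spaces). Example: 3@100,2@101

Answer: 6@105

Derivation:
After op 1 [order #1] market_sell(qty=4): fills=none; bids=[-] asks=[-]
After op 2 [order #2] market_buy(qty=4): fills=none; bids=[-] asks=[-]
After op 3 [order #3] market_buy(qty=7): fills=none; bids=[-] asks=[-]
After op 4 [order #4] market_buy(qty=4): fills=none; bids=[-] asks=[-]
After op 5 [order #5] limit_buy(price=105, qty=6): fills=none; bids=[#5:6@105] asks=[-]
After op 6 [order #6] market_sell(qty=7): fills=#5x#6:6@105; bids=[-] asks=[-]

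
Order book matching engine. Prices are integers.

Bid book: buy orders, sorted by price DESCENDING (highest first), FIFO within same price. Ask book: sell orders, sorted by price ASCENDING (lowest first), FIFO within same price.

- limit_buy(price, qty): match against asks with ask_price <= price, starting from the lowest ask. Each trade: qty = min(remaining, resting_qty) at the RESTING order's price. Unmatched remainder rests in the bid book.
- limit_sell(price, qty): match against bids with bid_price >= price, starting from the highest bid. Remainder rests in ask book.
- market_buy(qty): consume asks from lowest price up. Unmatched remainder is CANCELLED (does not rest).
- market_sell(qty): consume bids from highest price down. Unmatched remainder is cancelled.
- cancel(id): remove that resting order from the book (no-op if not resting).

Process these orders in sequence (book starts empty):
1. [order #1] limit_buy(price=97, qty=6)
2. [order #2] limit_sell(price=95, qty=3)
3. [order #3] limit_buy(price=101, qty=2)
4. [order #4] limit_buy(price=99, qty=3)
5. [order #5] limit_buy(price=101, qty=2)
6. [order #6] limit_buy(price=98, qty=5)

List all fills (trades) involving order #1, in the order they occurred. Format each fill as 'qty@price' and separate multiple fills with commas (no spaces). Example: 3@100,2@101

After op 1 [order #1] limit_buy(price=97, qty=6): fills=none; bids=[#1:6@97] asks=[-]
After op 2 [order #2] limit_sell(price=95, qty=3): fills=#1x#2:3@97; bids=[#1:3@97] asks=[-]
After op 3 [order #3] limit_buy(price=101, qty=2): fills=none; bids=[#3:2@101 #1:3@97] asks=[-]
After op 4 [order #4] limit_buy(price=99, qty=3): fills=none; bids=[#3:2@101 #4:3@99 #1:3@97] asks=[-]
After op 5 [order #5] limit_buy(price=101, qty=2): fills=none; bids=[#3:2@101 #5:2@101 #4:3@99 #1:3@97] asks=[-]
After op 6 [order #6] limit_buy(price=98, qty=5): fills=none; bids=[#3:2@101 #5:2@101 #4:3@99 #6:5@98 #1:3@97] asks=[-]

Answer: 3@97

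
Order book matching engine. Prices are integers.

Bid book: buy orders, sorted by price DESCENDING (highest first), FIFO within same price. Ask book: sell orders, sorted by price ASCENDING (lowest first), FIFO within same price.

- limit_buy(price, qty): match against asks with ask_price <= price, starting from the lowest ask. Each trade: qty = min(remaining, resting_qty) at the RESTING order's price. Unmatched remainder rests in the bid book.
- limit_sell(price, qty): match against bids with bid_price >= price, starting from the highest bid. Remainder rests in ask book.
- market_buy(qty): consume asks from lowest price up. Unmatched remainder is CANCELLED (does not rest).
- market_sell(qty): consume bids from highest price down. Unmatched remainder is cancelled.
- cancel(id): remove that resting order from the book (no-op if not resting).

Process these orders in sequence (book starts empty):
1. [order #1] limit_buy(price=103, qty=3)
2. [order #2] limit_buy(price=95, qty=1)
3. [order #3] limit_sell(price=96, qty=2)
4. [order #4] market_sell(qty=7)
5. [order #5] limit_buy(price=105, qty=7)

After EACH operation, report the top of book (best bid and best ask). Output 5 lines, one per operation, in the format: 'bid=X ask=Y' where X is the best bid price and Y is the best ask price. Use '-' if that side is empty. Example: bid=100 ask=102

After op 1 [order #1] limit_buy(price=103, qty=3): fills=none; bids=[#1:3@103] asks=[-]
After op 2 [order #2] limit_buy(price=95, qty=1): fills=none; bids=[#1:3@103 #2:1@95] asks=[-]
After op 3 [order #3] limit_sell(price=96, qty=2): fills=#1x#3:2@103; bids=[#1:1@103 #2:1@95] asks=[-]
After op 4 [order #4] market_sell(qty=7): fills=#1x#4:1@103 #2x#4:1@95; bids=[-] asks=[-]
After op 5 [order #5] limit_buy(price=105, qty=7): fills=none; bids=[#5:7@105] asks=[-]

Answer: bid=103 ask=-
bid=103 ask=-
bid=103 ask=-
bid=- ask=-
bid=105 ask=-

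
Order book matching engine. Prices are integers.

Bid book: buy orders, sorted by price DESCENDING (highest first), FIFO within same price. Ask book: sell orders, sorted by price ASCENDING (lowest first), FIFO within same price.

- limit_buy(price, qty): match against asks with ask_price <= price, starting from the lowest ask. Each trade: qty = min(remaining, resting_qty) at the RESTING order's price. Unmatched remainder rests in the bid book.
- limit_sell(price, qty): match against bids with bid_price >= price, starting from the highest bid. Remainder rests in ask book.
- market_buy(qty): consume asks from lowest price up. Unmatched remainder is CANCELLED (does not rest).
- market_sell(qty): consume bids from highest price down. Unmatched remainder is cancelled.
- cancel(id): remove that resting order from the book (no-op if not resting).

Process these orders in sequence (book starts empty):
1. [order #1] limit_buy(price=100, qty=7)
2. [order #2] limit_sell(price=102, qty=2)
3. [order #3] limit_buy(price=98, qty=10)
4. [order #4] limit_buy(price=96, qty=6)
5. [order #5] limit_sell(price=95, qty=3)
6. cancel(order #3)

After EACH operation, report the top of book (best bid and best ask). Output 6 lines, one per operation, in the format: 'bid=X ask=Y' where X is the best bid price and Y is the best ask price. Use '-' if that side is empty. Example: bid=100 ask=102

Answer: bid=100 ask=-
bid=100 ask=102
bid=100 ask=102
bid=100 ask=102
bid=100 ask=102
bid=100 ask=102

Derivation:
After op 1 [order #1] limit_buy(price=100, qty=7): fills=none; bids=[#1:7@100] asks=[-]
After op 2 [order #2] limit_sell(price=102, qty=2): fills=none; bids=[#1:7@100] asks=[#2:2@102]
After op 3 [order #3] limit_buy(price=98, qty=10): fills=none; bids=[#1:7@100 #3:10@98] asks=[#2:2@102]
After op 4 [order #4] limit_buy(price=96, qty=6): fills=none; bids=[#1:7@100 #3:10@98 #4:6@96] asks=[#2:2@102]
After op 5 [order #5] limit_sell(price=95, qty=3): fills=#1x#5:3@100; bids=[#1:4@100 #3:10@98 #4:6@96] asks=[#2:2@102]
After op 6 cancel(order #3): fills=none; bids=[#1:4@100 #4:6@96] asks=[#2:2@102]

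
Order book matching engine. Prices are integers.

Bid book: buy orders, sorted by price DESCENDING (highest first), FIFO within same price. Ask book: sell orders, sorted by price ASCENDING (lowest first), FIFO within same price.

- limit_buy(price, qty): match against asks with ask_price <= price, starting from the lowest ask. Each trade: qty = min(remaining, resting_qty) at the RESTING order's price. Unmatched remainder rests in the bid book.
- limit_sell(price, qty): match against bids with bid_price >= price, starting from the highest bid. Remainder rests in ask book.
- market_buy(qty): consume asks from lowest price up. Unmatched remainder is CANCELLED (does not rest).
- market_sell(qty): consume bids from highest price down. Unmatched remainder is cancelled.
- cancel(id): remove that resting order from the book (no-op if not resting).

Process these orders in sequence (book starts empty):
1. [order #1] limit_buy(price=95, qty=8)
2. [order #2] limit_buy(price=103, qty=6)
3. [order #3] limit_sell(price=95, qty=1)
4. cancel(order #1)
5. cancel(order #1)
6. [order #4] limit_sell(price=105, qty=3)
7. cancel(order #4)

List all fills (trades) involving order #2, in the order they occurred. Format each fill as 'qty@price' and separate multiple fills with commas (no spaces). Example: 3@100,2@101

Answer: 1@103

Derivation:
After op 1 [order #1] limit_buy(price=95, qty=8): fills=none; bids=[#1:8@95] asks=[-]
After op 2 [order #2] limit_buy(price=103, qty=6): fills=none; bids=[#2:6@103 #1:8@95] asks=[-]
After op 3 [order #3] limit_sell(price=95, qty=1): fills=#2x#3:1@103; bids=[#2:5@103 #1:8@95] asks=[-]
After op 4 cancel(order #1): fills=none; bids=[#2:5@103] asks=[-]
After op 5 cancel(order #1): fills=none; bids=[#2:5@103] asks=[-]
After op 6 [order #4] limit_sell(price=105, qty=3): fills=none; bids=[#2:5@103] asks=[#4:3@105]
After op 7 cancel(order #4): fills=none; bids=[#2:5@103] asks=[-]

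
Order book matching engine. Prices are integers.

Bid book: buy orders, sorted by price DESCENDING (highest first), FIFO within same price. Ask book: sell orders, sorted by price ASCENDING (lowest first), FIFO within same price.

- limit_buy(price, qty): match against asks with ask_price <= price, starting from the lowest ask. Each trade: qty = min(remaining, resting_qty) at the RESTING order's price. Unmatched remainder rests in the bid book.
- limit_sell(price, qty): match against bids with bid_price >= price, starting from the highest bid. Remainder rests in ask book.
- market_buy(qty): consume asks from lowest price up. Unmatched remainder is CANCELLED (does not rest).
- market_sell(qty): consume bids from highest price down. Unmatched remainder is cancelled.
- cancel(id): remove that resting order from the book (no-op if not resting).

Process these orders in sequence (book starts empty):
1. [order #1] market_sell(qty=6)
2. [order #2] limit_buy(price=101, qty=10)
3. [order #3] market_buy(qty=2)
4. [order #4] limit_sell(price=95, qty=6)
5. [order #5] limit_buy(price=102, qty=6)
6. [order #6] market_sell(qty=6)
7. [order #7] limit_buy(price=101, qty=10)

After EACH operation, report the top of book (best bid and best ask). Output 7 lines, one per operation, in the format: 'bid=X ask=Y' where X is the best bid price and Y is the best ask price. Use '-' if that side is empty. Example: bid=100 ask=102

Answer: bid=- ask=-
bid=101 ask=-
bid=101 ask=-
bid=101 ask=-
bid=102 ask=-
bid=101 ask=-
bid=101 ask=-

Derivation:
After op 1 [order #1] market_sell(qty=6): fills=none; bids=[-] asks=[-]
After op 2 [order #2] limit_buy(price=101, qty=10): fills=none; bids=[#2:10@101] asks=[-]
After op 3 [order #3] market_buy(qty=2): fills=none; bids=[#2:10@101] asks=[-]
After op 4 [order #4] limit_sell(price=95, qty=6): fills=#2x#4:6@101; bids=[#2:4@101] asks=[-]
After op 5 [order #5] limit_buy(price=102, qty=6): fills=none; bids=[#5:6@102 #2:4@101] asks=[-]
After op 6 [order #6] market_sell(qty=6): fills=#5x#6:6@102; bids=[#2:4@101] asks=[-]
After op 7 [order #7] limit_buy(price=101, qty=10): fills=none; bids=[#2:4@101 #7:10@101] asks=[-]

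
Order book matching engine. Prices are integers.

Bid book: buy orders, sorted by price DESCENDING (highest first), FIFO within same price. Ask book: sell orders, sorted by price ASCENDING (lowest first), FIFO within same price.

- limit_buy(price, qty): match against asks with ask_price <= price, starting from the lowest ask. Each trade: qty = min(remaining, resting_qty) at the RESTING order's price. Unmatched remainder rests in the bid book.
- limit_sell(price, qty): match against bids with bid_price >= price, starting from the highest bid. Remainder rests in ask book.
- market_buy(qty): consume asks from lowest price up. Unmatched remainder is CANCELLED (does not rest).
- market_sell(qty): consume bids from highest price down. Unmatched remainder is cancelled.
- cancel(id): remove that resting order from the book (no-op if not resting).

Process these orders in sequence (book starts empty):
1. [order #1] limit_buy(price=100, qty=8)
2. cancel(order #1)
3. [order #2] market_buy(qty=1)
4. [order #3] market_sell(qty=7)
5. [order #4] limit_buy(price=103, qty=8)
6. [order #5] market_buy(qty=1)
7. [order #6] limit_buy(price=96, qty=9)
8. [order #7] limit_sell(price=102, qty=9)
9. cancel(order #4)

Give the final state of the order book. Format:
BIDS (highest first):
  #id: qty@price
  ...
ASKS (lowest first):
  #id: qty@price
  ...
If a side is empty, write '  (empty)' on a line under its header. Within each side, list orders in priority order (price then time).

Answer: BIDS (highest first):
  #6: 9@96
ASKS (lowest first):
  #7: 1@102

Derivation:
After op 1 [order #1] limit_buy(price=100, qty=8): fills=none; bids=[#1:8@100] asks=[-]
After op 2 cancel(order #1): fills=none; bids=[-] asks=[-]
After op 3 [order #2] market_buy(qty=1): fills=none; bids=[-] asks=[-]
After op 4 [order #3] market_sell(qty=7): fills=none; bids=[-] asks=[-]
After op 5 [order #4] limit_buy(price=103, qty=8): fills=none; bids=[#4:8@103] asks=[-]
After op 6 [order #5] market_buy(qty=1): fills=none; bids=[#4:8@103] asks=[-]
After op 7 [order #6] limit_buy(price=96, qty=9): fills=none; bids=[#4:8@103 #6:9@96] asks=[-]
After op 8 [order #7] limit_sell(price=102, qty=9): fills=#4x#7:8@103; bids=[#6:9@96] asks=[#7:1@102]
After op 9 cancel(order #4): fills=none; bids=[#6:9@96] asks=[#7:1@102]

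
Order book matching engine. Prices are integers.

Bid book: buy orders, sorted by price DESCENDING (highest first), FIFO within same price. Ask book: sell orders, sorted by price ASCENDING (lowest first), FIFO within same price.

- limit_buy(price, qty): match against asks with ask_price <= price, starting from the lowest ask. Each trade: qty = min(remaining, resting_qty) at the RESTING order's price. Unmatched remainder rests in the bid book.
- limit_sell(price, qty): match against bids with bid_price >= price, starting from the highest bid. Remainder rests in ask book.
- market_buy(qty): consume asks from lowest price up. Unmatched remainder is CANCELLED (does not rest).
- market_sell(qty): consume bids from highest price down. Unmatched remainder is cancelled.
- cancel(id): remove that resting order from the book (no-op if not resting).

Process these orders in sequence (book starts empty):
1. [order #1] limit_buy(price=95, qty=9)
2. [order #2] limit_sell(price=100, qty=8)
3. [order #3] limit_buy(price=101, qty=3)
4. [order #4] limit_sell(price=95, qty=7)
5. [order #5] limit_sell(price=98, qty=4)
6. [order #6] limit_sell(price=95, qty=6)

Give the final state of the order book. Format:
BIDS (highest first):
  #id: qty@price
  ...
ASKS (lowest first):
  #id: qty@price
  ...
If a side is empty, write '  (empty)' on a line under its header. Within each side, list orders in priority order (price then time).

After op 1 [order #1] limit_buy(price=95, qty=9): fills=none; bids=[#1:9@95] asks=[-]
After op 2 [order #2] limit_sell(price=100, qty=8): fills=none; bids=[#1:9@95] asks=[#2:8@100]
After op 3 [order #3] limit_buy(price=101, qty=3): fills=#3x#2:3@100; bids=[#1:9@95] asks=[#2:5@100]
After op 4 [order #4] limit_sell(price=95, qty=7): fills=#1x#4:7@95; bids=[#1:2@95] asks=[#2:5@100]
After op 5 [order #5] limit_sell(price=98, qty=4): fills=none; bids=[#1:2@95] asks=[#5:4@98 #2:5@100]
After op 6 [order #6] limit_sell(price=95, qty=6): fills=#1x#6:2@95; bids=[-] asks=[#6:4@95 #5:4@98 #2:5@100]

Answer: BIDS (highest first):
  (empty)
ASKS (lowest first):
  #6: 4@95
  #5: 4@98
  #2: 5@100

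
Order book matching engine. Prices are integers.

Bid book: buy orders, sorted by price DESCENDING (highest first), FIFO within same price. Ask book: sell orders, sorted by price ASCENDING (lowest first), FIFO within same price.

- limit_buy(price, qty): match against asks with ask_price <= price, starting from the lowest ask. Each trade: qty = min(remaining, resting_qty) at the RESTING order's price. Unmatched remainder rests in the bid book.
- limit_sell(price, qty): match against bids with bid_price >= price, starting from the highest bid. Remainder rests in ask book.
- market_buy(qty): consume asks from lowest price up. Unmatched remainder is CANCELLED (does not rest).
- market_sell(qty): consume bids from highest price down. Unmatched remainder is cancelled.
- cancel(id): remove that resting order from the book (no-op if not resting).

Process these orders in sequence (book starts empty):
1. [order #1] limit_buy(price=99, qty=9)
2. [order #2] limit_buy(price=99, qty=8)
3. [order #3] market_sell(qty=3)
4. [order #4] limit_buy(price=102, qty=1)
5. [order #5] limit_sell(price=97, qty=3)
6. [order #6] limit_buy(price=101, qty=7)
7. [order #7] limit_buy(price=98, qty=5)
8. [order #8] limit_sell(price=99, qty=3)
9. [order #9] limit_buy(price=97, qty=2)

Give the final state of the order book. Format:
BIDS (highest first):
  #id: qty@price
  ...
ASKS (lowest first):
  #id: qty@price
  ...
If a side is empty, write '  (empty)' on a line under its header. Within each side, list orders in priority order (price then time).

After op 1 [order #1] limit_buy(price=99, qty=9): fills=none; bids=[#1:9@99] asks=[-]
After op 2 [order #2] limit_buy(price=99, qty=8): fills=none; bids=[#1:9@99 #2:8@99] asks=[-]
After op 3 [order #3] market_sell(qty=3): fills=#1x#3:3@99; bids=[#1:6@99 #2:8@99] asks=[-]
After op 4 [order #4] limit_buy(price=102, qty=1): fills=none; bids=[#4:1@102 #1:6@99 #2:8@99] asks=[-]
After op 5 [order #5] limit_sell(price=97, qty=3): fills=#4x#5:1@102 #1x#5:2@99; bids=[#1:4@99 #2:8@99] asks=[-]
After op 6 [order #6] limit_buy(price=101, qty=7): fills=none; bids=[#6:7@101 #1:4@99 #2:8@99] asks=[-]
After op 7 [order #7] limit_buy(price=98, qty=5): fills=none; bids=[#6:7@101 #1:4@99 #2:8@99 #7:5@98] asks=[-]
After op 8 [order #8] limit_sell(price=99, qty=3): fills=#6x#8:3@101; bids=[#6:4@101 #1:4@99 #2:8@99 #7:5@98] asks=[-]
After op 9 [order #9] limit_buy(price=97, qty=2): fills=none; bids=[#6:4@101 #1:4@99 #2:8@99 #7:5@98 #9:2@97] asks=[-]

Answer: BIDS (highest first):
  #6: 4@101
  #1: 4@99
  #2: 8@99
  #7: 5@98
  #9: 2@97
ASKS (lowest first):
  (empty)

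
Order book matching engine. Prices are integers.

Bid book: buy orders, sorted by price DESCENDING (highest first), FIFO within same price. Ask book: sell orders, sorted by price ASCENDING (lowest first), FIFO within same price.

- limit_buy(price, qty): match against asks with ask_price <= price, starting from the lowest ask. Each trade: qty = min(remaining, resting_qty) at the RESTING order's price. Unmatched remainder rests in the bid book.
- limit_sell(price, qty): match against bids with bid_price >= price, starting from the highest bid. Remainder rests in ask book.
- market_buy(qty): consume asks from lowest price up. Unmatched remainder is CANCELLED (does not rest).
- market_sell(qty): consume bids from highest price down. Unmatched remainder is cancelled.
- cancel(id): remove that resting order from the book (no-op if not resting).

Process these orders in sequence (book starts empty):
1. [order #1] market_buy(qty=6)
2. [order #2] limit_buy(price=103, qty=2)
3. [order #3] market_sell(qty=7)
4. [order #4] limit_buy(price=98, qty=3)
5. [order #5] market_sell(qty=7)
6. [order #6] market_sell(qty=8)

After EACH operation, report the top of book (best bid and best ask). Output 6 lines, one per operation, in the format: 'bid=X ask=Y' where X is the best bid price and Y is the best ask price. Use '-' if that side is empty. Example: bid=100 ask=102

Answer: bid=- ask=-
bid=103 ask=-
bid=- ask=-
bid=98 ask=-
bid=- ask=-
bid=- ask=-

Derivation:
After op 1 [order #1] market_buy(qty=6): fills=none; bids=[-] asks=[-]
After op 2 [order #2] limit_buy(price=103, qty=2): fills=none; bids=[#2:2@103] asks=[-]
After op 3 [order #3] market_sell(qty=7): fills=#2x#3:2@103; bids=[-] asks=[-]
After op 4 [order #4] limit_buy(price=98, qty=3): fills=none; bids=[#4:3@98] asks=[-]
After op 5 [order #5] market_sell(qty=7): fills=#4x#5:3@98; bids=[-] asks=[-]
After op 6 [order #6] market_sell(qty=8): fills=none; bids=[-] asks=[-]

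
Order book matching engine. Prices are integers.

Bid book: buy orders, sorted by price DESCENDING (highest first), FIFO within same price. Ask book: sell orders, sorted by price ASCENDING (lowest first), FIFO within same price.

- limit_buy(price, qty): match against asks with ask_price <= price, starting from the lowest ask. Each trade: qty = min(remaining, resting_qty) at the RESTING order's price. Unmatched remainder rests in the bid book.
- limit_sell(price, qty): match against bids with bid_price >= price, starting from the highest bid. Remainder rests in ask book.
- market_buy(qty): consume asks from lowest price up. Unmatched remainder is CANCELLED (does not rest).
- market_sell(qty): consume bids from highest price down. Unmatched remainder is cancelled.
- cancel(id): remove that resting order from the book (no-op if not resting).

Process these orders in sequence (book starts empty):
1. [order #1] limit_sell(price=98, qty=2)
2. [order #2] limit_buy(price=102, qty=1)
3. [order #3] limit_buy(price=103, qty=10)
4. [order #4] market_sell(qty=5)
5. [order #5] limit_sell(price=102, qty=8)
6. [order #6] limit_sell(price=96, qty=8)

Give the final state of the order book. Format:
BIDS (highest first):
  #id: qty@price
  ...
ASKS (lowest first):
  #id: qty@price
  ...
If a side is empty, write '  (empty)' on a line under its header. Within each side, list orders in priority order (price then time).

Answer: BIDS (highest first):
  (empty)
ASKS (lowest first):
  #6: 8@96
  #5: 4@102

Derivation:
After op 1 [order #1] limit_sell(price=98, qty=2): fills=none; bids=[-] asks=[#1:2@98]
After op 2 [order #2] limit_buy(price=102, qty=1): fills=#2x#1:1@98; bids=[-] asks=[#1:1@98]
After op 3 [order #3] limit_buy(price=103, qty=10): fills=#3x#1:1@98; bids=[#3:9@103] asks=[-]
After op 4 [order #4] market_sell(qty=5): fills=#3x#4:5@103; bids=[#3:4@103] asks=[-]
After op 5 [order #5] limit_sell(price=102, qty=8): fills=#3x#5:4@103; bids=[-] asks=[#5:4@102]
After op 6 [order #6] limit_sell(price=96, qty=8): fills=none; bids=[-] asks=[#6:8@96 #5:4@102]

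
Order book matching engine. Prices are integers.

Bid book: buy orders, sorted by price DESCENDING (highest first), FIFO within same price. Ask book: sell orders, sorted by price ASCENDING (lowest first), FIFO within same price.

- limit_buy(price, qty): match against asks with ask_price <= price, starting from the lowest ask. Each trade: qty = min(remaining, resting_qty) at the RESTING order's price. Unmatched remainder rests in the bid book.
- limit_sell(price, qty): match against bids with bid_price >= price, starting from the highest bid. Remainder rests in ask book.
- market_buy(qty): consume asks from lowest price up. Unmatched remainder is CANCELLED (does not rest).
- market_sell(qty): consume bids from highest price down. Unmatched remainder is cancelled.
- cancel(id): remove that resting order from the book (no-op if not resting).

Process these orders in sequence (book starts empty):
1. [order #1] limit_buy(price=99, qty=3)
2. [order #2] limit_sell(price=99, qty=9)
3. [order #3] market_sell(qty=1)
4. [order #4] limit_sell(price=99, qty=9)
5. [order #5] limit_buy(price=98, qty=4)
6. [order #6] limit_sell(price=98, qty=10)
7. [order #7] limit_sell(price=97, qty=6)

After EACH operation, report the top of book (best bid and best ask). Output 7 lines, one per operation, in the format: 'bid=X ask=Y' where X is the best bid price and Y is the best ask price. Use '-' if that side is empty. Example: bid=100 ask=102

After op 1 [order #1] limit_buy(price=99, qty=3): fills=none; bids=[#1:3@99] asks=[-]
After op 2 [order #2] limit_sell(price=99, qty=9): fills=#1x#2:3@99; bids=[-] asks=[#2:6@99]
After op 3 [order #3] market_sell(qty=1): fills=none; bids=[-] asks=[#2:6@99]
After op 4 [order #4] limit_sell(price=99, qty=9): fills=none; bids=[-] asks=[#2:6@99 #4:9@99]
After op 5 [order #5] limit_buy(price=98, qty=4): fills=none; bids=[#5:4@98] asks=[#2:6@99 #4:9@99]
After op 6 [order #6] limit_sell(price=98, qty=10): fills=#5x#6:4@98; bids=[-] asks=[#6:6@98 #2:6@99 #4:9@99]
After op 7 [order #7] limit_sell(price=97, qty=6): fills=none; bids=[-] asks=[#7:6@97 #6:6@98 #2:6@99 #4:9@99]

Answer: bid=99 ask=-
bid=- ask=99
bid=- ask=99
bid=- ask=99
bid=98 ask=99
bid=- ask=98
bid=- ask=97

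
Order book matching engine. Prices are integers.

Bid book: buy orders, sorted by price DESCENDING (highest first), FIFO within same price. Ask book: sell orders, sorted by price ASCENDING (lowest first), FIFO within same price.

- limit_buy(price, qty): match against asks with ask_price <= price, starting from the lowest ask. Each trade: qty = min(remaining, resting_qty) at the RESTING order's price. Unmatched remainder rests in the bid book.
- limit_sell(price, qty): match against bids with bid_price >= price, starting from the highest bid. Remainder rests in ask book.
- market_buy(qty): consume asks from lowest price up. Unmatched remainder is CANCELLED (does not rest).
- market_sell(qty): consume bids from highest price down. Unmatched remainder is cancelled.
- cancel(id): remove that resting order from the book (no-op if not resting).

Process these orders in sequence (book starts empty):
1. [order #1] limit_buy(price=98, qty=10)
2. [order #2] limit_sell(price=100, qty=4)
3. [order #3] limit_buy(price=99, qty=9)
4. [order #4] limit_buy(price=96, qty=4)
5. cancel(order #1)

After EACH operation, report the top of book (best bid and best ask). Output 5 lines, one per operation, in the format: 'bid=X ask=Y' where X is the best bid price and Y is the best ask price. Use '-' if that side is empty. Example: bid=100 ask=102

After op 1 [order #1] limit_buy(price=98, qty=10): fills=none; bids=[#1:10@98] asks=[-]
After op 2 [order #2] limit_sell(price=100, qty=4): fills=none; bids=[#1:10@98] asks=[#2:4@100]
After op 3 [order #3] limit_buy(price=99, qty=9): fills=none; bids=[#3:9@99 #1:10@98] asks=[#2:4@100]
After op 4 [order #4] limit_buy(price=96, qty=4): fills=none; bids=[#3:9@99 #1:10@98 #4:4@96] asks=[#2:4@100]
After op 5 cancel(order #1): fills=none; bids=[#3:9@99 #4:4@96] asks=[#2:4@100]

Answer: bid=98 ask=-
bid=98 ask=100
bid=99 ask=100
bid=99 ask=100
bid=99 ask=100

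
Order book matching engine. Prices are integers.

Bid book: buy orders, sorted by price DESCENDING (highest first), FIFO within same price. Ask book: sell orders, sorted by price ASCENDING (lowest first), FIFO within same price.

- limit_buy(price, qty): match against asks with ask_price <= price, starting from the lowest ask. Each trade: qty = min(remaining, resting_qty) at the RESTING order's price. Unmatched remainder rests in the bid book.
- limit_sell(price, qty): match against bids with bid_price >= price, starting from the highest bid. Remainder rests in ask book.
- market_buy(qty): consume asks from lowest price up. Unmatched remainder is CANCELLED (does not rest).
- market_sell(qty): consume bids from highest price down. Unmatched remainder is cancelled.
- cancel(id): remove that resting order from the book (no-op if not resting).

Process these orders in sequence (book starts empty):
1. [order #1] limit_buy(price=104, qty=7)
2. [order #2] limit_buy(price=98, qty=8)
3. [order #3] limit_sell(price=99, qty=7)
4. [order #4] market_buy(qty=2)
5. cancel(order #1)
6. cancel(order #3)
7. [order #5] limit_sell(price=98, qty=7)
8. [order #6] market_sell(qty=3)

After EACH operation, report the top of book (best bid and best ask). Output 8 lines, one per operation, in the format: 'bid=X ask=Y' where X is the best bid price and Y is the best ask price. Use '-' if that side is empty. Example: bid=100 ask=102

After op 1 [order #1] limit_buy(price=104, qty=7): fills=none; bids=[#1:7@104] asks=[-]
After op 2 [order #2] limit_buy(price=98, qty=8): fills=none; bids=[#1:7@104 #2:8@98] asks=[-]
After op 3 [order #3] limit_sell(price=99, qty=7): fills=#1x#3:7@104; bids=[#2:8@98] asks=[-]
After op 4 [order #4] market_buy(qty=2): fills=none; bids=[#2:8@98] asks=[-]
After op 5 cancel(order #1): fills=none; bids=[#2:8@98] asks=[-]
After op 6 cancel(order #3): fills=none; bids=[#2:8@98] asks=[-]
After op 7 [order #5] limit_sell(price=98, qty=7): fills=#2x#5:7@98; bids=[#2:1@98] asks=[-]
After op 8 [order #6] market_sell(qty=3): fills=#2x#6:1@98; bids=[-] asks=[-]

Answer: bid=104 ask=-
bid=104 ask=-
bid=98 ask=-
bid=98 ask=-
bid=98 ask=-
bid=98 ask=-
bid=98 ask=-
bid=- ask=-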